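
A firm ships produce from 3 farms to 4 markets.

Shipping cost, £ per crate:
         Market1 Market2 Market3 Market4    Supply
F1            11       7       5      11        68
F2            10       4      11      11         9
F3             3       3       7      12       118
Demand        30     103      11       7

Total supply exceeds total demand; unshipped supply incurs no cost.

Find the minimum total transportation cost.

564

An optimal shipping plan:
  F1 to Market2: 6 × £7 = £42
  F1 to Market3: 11 × £5 = £55
  F1 to Market4: 7 × £11 = £77
  F2 to Market2: 9 × £4 = £36
  F3 to Market1: 30 × £3 = £90
  F3 to Market2: 88 × £3 = £264
Total = 42 + 55 + 77 + 36 + 90 + 264 = £564.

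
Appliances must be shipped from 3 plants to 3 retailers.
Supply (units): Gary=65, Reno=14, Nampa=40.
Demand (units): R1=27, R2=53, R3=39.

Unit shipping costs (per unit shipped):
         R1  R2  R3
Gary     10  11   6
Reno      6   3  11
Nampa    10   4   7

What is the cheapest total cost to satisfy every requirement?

Optimal allocation:
  Gary–R1: 26 × 10 = 260
  Gary–R3: 39 × 6 = 234
  Reno–R1: 1 × 6 = 6
  Reno–R2: 13 × 3 = 39
  Nampa–R2: 40 × 4 = 160
Total = 260 + 234 + 6 + 39 + 160 = 699.
(Supply check: Gary ships 65; Reno ships 14; Nampa ships 40.)

699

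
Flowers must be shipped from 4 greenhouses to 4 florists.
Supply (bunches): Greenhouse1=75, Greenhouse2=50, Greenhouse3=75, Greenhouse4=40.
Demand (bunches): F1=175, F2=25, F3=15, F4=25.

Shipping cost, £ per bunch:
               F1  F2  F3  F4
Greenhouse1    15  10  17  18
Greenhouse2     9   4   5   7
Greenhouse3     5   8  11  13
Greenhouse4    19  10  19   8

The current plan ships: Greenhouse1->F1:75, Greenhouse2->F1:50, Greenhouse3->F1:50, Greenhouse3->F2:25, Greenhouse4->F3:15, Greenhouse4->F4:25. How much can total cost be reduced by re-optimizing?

Current plan cost = 75·15 + 50·9 + 50·5 + 25·8 + 15·19 + 25·8 = £2510.
Optimal plan:
  Greenhouse1->F1: 75 × £15 = £1125
  Greenhouse2->F1: 25 × £9 = £225
  Greenhouse2->F2: 10 × £4 = £40
  Greenhouse2->F3: 15 × £5 = £75
  Greenhouse3->F1: 75 × £5 = £375
  Greenhouse4->F2: 15 × £10 = £150
  Greenhouse4->F4: 25 × £8 = £200
Optimal cost = £2190.
Saving = 2510 − 2190 = £320.

320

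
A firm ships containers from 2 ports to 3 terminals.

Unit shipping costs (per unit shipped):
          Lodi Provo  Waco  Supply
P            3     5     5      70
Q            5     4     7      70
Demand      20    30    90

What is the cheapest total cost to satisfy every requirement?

An optimal shipping plan:
  P→Lodi: 20 × 3 = 60
  P→Waco: 50 × 5 = 250
  Q→Provo: 30 × 4 = 120
  Q→Waco: 40 × 7 = 280
Total = 60 + 250 + 120 + 280 = 710.

710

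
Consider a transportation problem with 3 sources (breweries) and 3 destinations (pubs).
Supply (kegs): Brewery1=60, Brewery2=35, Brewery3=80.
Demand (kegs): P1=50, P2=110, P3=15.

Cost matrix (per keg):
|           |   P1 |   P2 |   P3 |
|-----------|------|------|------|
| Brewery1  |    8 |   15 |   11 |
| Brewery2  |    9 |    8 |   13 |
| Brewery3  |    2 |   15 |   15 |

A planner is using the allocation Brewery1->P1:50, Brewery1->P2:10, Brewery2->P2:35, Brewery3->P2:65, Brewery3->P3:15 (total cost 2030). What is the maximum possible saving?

360

Current plan cost = 50·8 + 10·15 + 35·8 + 65·15 + 15·15 = 2030.
Optimal plan:
  Brewery1 to P2: 45 × 15 = 675
  Brewery1 to P3: 15 × 11 = 165
  Brewery2 to P2: 35 × 8 = 280
  Brewery3 to P1: 50 × 2 = 100
  Brewery3 to P2: 30 × 15 = 450
Optimal cost = 1670.
Saving = 2030 − 1670 = 360.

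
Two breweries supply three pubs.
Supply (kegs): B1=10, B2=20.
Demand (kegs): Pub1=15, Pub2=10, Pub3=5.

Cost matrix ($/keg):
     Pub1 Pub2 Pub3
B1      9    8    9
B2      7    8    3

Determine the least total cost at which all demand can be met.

One minimum-cost allocation:
  B1→Pub2: 10 × $8 = $80
  B2→Pub1: 15 × $7 = $105
  B2→Pub3: 5 × $3 = $15
Total = 80 + 105 + 15 = $200.
(Supply check: B1 ships 10; B2 ships 20.)

200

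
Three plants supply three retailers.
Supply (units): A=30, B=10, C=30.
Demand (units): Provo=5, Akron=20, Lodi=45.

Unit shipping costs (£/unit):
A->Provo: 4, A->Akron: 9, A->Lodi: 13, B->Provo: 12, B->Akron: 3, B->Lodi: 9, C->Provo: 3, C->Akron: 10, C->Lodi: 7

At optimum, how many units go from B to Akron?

10

Optimal shipments:
  A->Provo: 5 units
  A->Akron: 10 units
  A->Lodi: 15 units
  B->Akron: 10 units
  C->Lodi: 30 units
Total cost = £545.
So B→Akron carries 10 units.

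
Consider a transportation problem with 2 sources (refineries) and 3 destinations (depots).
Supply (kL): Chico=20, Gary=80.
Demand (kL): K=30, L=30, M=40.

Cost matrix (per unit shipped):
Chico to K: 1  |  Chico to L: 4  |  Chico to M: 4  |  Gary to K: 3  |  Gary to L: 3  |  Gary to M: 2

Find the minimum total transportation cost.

220

An optimal shipping plan:
  Chico→K: 20 × 1 = 20
  Gary→K: 10 × 3 = 30
  Gary→L: 30 × 3 = 90
  Gary→M: 40 × 2 = 80
Total = 20 + 30 + 90 + 80 = 220.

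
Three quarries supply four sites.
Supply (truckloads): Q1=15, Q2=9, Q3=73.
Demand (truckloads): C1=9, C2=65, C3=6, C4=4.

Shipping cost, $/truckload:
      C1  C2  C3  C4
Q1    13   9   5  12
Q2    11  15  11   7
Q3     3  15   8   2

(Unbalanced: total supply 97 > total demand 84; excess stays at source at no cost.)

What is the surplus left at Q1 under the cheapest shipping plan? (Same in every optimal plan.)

Minimum-cost shipments:
  Q1→C2: 15 × $9 = $135
  Q2→C2: 9 × $15 = $135
  Q3→C1: 9 × $3 = $27
  Q3→C2: 41 × $15 = $615
  Q3→C3: 6 × $8 = $48
  Q3→C4: 4 × $2 = $8
Total cost = $968.
Q1 ships 15 of its 15, leaving 0.

0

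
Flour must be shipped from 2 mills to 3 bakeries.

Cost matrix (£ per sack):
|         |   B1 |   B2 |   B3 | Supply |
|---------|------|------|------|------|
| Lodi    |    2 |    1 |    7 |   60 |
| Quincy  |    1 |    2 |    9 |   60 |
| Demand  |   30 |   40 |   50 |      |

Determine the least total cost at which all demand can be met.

Optimal allocation:
  Lodi->B2: 10 × £1 = £10
  Lodi->B3: 50 × £7 = £350
  Quincy->B1: 30 × £1 = £30
  Quincy->B2: 30 × £2 = £60
Total = 10 + 350 + 30 + 60 = £450.

450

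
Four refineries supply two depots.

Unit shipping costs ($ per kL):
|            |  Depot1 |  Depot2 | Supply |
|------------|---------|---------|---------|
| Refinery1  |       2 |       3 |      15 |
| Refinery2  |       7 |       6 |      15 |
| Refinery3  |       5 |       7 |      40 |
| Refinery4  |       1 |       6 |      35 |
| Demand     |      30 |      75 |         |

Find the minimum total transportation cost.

475

Optimal allocation:
  Refinery1→Depot2: 15 × $3 = $45
  Refinery2→Depot2: 15 × $6 = $90
  Refinery3→Depot2: 40 × $7 = $280
  Refinery4→Depot1: 30 × $1 = $30
  Refinery4→Depot2: 5 × $6 = $30
Total = 45 + 90 + 280 + 30 + 30 = $475.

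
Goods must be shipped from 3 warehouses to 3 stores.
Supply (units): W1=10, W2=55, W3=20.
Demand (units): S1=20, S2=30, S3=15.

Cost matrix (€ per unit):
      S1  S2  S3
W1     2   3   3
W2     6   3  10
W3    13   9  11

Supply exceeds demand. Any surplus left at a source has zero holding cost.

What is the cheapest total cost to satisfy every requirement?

290

One minimum-cost allocation:
  W1->S3: 10 × €3 = €30
  W2->S1: 20 × €6 = €120
  W2->S2: 30 × €3 = €90
  W2->S3: 5 × €10 = €50
Total = 30 + 120 + 90 + 50 = €290.
(Supply check: W1 ships 10; W2 ships 55; W3 ships 0.)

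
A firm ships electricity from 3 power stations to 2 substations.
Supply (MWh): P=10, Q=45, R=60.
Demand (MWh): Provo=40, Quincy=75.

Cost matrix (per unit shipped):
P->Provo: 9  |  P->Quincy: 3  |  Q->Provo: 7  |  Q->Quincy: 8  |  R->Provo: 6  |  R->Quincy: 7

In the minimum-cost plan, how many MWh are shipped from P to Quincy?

10

Solving gives:
  P to Quincy: 10 MWh
  Q to Provo: 40 MWh
  Q to Quincy: 5 MWh
  R to Quincy: 60 MWh
Total cost = 770.
So P→Quincy carries 10 MWh.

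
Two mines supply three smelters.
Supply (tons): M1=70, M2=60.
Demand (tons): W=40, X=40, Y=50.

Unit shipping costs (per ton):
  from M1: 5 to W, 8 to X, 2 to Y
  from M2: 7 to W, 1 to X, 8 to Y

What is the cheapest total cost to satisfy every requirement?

Optimal allocation:
  M1->W: 20 × 5 = 100
  M1->Y: 50 × 2 = 100
  M2->W: 20 × 7 = 140
  M2->X: 40 × 1 = 40
Total = 100 + 100 + 140 + 40 = 380.

380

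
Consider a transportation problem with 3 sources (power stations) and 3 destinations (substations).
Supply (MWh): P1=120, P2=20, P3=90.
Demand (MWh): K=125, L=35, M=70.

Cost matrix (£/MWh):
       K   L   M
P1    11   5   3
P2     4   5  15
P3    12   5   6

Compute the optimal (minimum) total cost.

Optimal allocation:
  P1 to K: 50 × £11 = £550
  P1 to M: 70 × £3 = £210
  P2 to K: 20 × £4 = £80
  P3 to K: 55 × £12 = £660
  P3 to L: 35 × £5 = £175
Total = 550 + 210 + 80 + 660 + 175 = £1675.

1675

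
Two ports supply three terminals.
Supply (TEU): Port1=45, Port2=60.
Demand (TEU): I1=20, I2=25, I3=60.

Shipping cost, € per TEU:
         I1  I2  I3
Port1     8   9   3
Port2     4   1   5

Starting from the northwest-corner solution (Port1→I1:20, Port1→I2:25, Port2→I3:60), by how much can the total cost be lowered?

Current plan cost = 20·8 + 25·9 + 60·5 = €685.
Optimal plan:
  Port1 to I3: 45 × €3 = €135
  Port2 to I1: 20 × €4 = €80
  Port2 to I2: 25 × €1 = €25
  Port2 to I3: 15 × €5 = €75
Optimal cost = €315.
Saving = 685 − 315 = €370.

370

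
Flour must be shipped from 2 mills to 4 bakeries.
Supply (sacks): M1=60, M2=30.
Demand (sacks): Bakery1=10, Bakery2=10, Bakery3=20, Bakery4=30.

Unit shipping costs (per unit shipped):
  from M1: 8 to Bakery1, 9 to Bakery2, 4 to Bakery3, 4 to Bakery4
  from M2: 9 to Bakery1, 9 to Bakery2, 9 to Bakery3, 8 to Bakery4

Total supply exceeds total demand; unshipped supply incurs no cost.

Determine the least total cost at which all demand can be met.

370

A cheapest plan:
  M1–Bakery1: 10 sacks
  M1–Bakery3: 20 sacks
  M1–Bakery4: 30 sacks
  M2–Bakery2: 10 sacks
Total cost = 370.
(Supply check: M1 ships 60; M2 ships 10.)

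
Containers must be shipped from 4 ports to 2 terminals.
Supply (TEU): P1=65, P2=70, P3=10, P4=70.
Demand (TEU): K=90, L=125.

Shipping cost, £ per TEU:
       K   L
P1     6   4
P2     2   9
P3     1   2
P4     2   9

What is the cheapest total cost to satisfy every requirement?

910

A cheapest plan:
  P1 to L: 65 × £4 = £260
  P2 to K: 70 × £2 = £140
  P3 to L: 10 × £2 = £20
  P4 to K: 20 × £2 = £40
  P4 to L: 50 × £9 = £450
Total = 260 + 140 + 20 + 40 + 450 = £910.
(Supply check: P1 ships 65; P2 ships 70; P3 ships 10; P4 ships 70.)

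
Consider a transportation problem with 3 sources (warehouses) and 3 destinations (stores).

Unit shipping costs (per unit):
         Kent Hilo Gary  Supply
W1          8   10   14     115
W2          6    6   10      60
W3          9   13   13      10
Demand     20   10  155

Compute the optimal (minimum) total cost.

2180

A cheapest plan:
  W1->Kent: 20 × 8 = 160
  W1->Gary: 95 × 14 = 1330
  W2->Hilo: 10 × 6 = 60
  W2->Gary: 50 × 10 = 500
  W3->Gary: 10 × 13 = 130
Total = 160 + 1330 + 60 + 500 + 130 = 2180.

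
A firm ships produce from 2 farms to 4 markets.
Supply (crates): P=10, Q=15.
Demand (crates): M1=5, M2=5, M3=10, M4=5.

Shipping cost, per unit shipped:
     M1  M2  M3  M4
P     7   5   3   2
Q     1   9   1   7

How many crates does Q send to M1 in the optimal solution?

Solving gives:
  P–M2: 5 crates
  P–M4: 5 crates
  Q–M1: 5 crates
  Q–M3: 10 crates
Total cost = 50.
So Q→M1 carries 5 crates.

5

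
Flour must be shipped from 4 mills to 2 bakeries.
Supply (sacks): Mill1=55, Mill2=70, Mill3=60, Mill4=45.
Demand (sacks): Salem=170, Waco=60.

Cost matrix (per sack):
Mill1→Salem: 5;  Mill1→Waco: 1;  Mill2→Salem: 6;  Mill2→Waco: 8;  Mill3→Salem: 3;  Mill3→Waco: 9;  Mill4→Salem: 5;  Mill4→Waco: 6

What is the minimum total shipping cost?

One minimum-cost allocation:
  Mill1→Waco: 55 × 1 = 55
  Mill2→Salem: 70 × 6 = 420
  Mill3→Salem: 60 × 3 = 180
  Mill4→Salem: 40 × 5 = 200
  Mill4→Waco: 5 × 6 = 30
Total = 55 + 420 + 180 + 200 + 30 = 885.

885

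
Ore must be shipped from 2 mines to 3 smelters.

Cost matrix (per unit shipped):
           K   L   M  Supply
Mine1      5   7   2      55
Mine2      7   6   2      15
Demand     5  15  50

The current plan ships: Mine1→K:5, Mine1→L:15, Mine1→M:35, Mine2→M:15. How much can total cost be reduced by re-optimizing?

Current plan cost = 5·5 + 15·7 + 35·2 + 15·2 = 230.
Optimal plan:
  Mine1 to K: 5 × 5 = 25
  Mine1 to M: 50 × 2 = 100
  Mine2 to L: 15 × 6 = 90
Optimal cost = 215.
Saving = 230 − 215 = 15.

15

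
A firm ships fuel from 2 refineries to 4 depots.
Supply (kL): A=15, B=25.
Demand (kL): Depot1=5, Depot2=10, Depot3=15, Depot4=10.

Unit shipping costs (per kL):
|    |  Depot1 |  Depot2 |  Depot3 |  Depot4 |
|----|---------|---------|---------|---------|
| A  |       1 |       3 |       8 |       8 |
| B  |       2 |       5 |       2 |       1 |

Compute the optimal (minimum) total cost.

75

A cheapest plan:
  A→Depot1: 5 × 1 = 5
  A→Depot2: 10 × 3 = 30
  B→Depot3: 15 × 2 = 30
  B→Depot4: 10 × 1 = 10
Total = 5 + 30 + 30 + 10 = 75.
(Supply check: A ships 15; B ships 25.)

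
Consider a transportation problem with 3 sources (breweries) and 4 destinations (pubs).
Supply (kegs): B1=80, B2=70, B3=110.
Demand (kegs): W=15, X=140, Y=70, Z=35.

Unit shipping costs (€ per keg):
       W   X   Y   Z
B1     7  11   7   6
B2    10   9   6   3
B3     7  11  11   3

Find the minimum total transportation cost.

2100

An optimal shipping plan:
  B1–X: 10 × €11 = €110
  B1–Y: 70 × €7 = €490
  B2–X: 70 × €9 = €630
  B3–W: 15 × €7 = €105
  B3–X: 60 × €11 = €660
  B3–Z: 35 × €3 = €105
Total = 110 + 490 + 630 + 105 + 660 + 105 = €2100.
(Supply check: B1 ships 80; B2 ships 70; B3 ships 110.)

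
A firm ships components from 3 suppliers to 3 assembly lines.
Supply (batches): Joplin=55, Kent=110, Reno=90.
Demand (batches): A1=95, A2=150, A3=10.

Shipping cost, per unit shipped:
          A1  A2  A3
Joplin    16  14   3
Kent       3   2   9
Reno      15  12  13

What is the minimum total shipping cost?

Optimal allocation:
  Joplin→A2: 45 batches
  Joplin→A3: 10 batches
  Kent→A1: 95 batches
  Kent→A2: 15 batches
  Reno→A2: 90 batches
Total cost = 2055.
(Supply check: Joplin ships 55; Kent ships 110; Reno ships 90.)

2055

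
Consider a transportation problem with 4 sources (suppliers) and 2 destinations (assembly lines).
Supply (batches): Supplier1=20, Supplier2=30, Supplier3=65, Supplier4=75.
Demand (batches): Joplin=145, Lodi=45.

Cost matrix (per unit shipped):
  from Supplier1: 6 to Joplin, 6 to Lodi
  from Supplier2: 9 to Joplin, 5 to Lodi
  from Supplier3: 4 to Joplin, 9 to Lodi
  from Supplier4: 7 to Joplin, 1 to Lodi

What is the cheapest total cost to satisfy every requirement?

A cheapest plan:
  Supplier1 to Joplin: 20 × 6 = 120
  Supplier2 to Joplin: 30 × 9 = 270
  Supplier3 to Joplin: 65 × 4 = 260
  Supplier4 to Joplin: 30 × 7 = 210
  Supplier4 to Lodi: 45 × 1 = 45
Total = 120 + 270 + 260 + 210 + 45 = 905.

905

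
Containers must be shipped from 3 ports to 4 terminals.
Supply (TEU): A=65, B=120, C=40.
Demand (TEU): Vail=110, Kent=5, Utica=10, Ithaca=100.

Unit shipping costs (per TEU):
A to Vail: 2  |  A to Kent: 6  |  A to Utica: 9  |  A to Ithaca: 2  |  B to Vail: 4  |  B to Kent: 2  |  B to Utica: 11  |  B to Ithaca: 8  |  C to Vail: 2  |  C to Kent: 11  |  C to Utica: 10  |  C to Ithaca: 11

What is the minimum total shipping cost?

Optimal allocation:
  A→Ithaca: 65 × 2 = 130
  B→Vail: 70 × 4 = 280
  B→Kent: 5 × 2 = 10
  B→Utica: 10 × 11 = 110
  B→Ithaca: 35 × 8 = 280
  C→Vail: 40 × 2 = 80
Total = 130 + 280 + 10 + 110 + 280 + 80 = 890.

890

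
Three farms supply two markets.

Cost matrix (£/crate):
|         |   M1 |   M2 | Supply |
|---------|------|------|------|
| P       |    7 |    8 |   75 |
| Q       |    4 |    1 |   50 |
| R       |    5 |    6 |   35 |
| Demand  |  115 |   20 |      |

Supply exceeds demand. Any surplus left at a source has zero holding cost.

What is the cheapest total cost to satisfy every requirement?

An optimal shipping plan:
  P to M1: 50 crates
  Q to M1: 30 crates
  Q to M2: 20 crates
  R to M1: 35 crates
Total cost = £665.
(Supply check: P ships 50; Q ships 50; R ships 35.)

665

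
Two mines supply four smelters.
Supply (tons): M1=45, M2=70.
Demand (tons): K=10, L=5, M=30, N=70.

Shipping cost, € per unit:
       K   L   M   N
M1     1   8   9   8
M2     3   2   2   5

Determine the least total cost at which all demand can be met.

An optimal shipping plan:
  M1→K: 10 × €1 = €10
  M1→N: 35 × €8 = €280
  M2→L: 5 × €2 = €10
  M2→M: 30 × €2 = €60
  M2→N: 35 × €5 = €175
Total = 10 + 280 + 10 + 60 + 175 = €535.
(Supply check: M1 ships 45; M2 ships 70.)

535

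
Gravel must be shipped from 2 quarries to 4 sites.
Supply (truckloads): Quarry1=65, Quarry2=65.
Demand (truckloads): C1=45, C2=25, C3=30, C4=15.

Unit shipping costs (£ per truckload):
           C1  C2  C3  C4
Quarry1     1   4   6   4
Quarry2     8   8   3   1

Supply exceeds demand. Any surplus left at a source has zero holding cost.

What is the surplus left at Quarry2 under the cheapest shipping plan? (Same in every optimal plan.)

15

Minimum-cost shipments:
  Quarry1->C1: 45 × £1 = £45
  Quarry1->C2: 20 × £4 = £80
  Quarry2->C2: 5 × £8 = £40
  Quarry2->C3: 30 × £3 = £90
  Quarry2->C4: 15 × £1 = £15
Total cost = £270.
Quarry2 ships 50 of its 65, leaving 15.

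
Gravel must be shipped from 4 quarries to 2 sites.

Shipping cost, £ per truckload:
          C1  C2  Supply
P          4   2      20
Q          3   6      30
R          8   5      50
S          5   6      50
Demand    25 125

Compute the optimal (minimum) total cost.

695

An optimal shipping plan:
  P->C2: 20 × £2 = £40
  Q->C1: 25 × £3 = £75
  Q->C2: 5 × £6 = £30
  R->C2: 50 × £5 = £250
  S->C2: 50 × £6 = £300
Total = 40 + 75 + 30 + 250 + 300 = £695.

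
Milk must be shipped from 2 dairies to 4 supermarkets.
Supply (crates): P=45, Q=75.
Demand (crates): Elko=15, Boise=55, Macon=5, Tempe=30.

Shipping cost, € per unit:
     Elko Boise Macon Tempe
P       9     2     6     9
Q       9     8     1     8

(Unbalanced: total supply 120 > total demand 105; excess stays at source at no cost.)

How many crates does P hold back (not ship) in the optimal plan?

0

An optimal plan:
  P->Boise: 45 × €2 = €90
  Q->Elko: 15 × €9 = €135
  Q->Boise: 10 × €8 = €80
  Q->Macon: 5 × €1 = €5
  Q->Tempe: 30 × €8 = €240
Total cost = €550.
P ships 45 of its 45, leaving 0.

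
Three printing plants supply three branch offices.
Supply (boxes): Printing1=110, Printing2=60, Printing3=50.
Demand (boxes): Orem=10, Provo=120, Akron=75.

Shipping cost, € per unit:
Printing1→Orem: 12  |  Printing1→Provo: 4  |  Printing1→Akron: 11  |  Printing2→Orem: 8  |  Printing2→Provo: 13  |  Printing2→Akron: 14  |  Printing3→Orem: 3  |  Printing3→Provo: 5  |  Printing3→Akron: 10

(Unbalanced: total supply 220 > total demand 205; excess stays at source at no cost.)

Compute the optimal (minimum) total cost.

One minimum-cost allocation:
  Printing1→Provo: 110 × €4 = €440
  Printing2→Akron: 45 × €14 = €630
  Printing3→Orem: 10 × €3 = €30
  Printing3→Provo: 10 × €5 = €50
  Printing3→Akron: 30 × €10 = €300
Total = 440 + 630 + 30 + 50 + 300 = €1450.

1450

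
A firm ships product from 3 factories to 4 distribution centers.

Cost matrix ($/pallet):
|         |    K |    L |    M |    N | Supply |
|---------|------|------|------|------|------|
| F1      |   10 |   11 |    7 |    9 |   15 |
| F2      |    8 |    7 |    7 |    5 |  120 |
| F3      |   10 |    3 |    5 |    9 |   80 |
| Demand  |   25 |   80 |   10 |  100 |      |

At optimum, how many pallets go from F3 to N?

Optimal shipments:
  F1->K: 5 pallets
  F1->M: 10 pallets
  F2->K: 20 pallets
  F2->N: 100 pallets
  F3->L: 80 pallets
Total cost = $1020.
The route F3→N is not used.

0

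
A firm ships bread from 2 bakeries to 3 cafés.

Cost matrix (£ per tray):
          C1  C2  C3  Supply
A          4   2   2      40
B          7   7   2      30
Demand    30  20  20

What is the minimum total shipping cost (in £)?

One minimum-cost allocation:
  A→C1: 20 × £4 = £80
  A→C2: 20 × £2 = £40
  B→C1: 10 × £7 = £70
  B→C3: 20 × £2 = £40
Total = 80 + 40 + 70 + 40 = £230.
(Supply check: A ships 40; B ships 30.)

230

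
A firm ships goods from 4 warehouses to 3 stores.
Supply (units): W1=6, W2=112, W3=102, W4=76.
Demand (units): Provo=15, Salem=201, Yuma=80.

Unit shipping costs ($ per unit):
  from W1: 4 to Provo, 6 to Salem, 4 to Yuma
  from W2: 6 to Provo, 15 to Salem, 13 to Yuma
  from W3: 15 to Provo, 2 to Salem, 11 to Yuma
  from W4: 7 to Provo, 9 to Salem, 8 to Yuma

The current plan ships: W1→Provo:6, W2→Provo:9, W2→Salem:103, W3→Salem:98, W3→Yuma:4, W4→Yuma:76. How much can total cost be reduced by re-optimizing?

162

Current plan cost = 6·4 + 9·6 + 103·15 + 98·2 + 4·11 + 76·8 = $2471.
Optimal plan:
  W1–Salem: 6 × $6 = $36
  W2–Provo: 15 × $6 = $90
  W2–Salem: 17 × $15 = $255
  W2–Yuma: 80 × $13 = $1040
  W3–Salem: 102 × $2 = $204
  W4–Salem: 76 × $9 = $684
Optimal cost = $2309.
Saving = 2471 − 2309 = $162.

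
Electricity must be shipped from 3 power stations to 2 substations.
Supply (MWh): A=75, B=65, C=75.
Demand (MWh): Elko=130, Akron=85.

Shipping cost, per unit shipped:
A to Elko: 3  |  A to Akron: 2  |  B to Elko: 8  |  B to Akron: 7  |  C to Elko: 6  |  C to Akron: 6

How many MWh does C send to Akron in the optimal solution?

Solving gives:
  A–Elko: 55 MWh
  A–Akron: 20 MWh
  B–Akron: 65 MWh
  C–Elko: 75 MWh
Total cost = 1110.
The route C→Akron is not used.

0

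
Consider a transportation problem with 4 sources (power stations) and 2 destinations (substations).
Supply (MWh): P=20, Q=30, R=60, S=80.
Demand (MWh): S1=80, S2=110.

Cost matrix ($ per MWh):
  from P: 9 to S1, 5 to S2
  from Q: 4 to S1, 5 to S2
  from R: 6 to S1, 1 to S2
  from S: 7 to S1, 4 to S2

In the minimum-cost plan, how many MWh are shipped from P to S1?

0

The minimum-cost plan:
  P–S2: 20 MWh
  Q–S1: 30 MWh
  R–S2: 60 MWh
  S–S1: 50 MWh
  S–S2: 30 MWh
Total cost = $750.
The route P→S1 is not used.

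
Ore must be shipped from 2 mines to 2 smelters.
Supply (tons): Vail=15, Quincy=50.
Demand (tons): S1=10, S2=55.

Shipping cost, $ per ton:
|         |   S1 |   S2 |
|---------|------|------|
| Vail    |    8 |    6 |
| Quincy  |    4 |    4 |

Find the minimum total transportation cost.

Optimal allocation:
  Vail->S2: 15 tons
  Quincy->S1: 10 tons
  Quincy->S2: 40 tons
Total cost = $290.

290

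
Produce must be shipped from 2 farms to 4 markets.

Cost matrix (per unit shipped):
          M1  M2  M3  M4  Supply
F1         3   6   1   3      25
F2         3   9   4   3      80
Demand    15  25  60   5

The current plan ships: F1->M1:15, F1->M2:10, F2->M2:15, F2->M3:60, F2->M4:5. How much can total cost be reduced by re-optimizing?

Current plan cost = 15·3 + 10·6 + 15·9 + 60·4 + 5·3 = 495.
Optimal plan:
  F1→M3: 25 × 1 = 25
  F2→M1: 15 × 3 = 45
  F2→M2: 25 × 9 = 225
  F2→M3: 35 × 4 = 140
  F2→M4: 5 × 3 = 15
Optimal cost = 450.
Saving = 495 − 450 = 45.

45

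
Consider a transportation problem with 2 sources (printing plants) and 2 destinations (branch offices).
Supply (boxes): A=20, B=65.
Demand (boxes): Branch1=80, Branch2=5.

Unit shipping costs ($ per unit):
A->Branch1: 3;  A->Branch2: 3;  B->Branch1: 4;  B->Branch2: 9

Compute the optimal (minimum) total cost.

One minimum-cost allocation:
  A->Branch1: 15 × $3 = $45
  A->Branch2: 5 × $3 = $15
  B->Branch1: 65 × $4 = $260
Total = 45 + 15 + 260 = $320.

320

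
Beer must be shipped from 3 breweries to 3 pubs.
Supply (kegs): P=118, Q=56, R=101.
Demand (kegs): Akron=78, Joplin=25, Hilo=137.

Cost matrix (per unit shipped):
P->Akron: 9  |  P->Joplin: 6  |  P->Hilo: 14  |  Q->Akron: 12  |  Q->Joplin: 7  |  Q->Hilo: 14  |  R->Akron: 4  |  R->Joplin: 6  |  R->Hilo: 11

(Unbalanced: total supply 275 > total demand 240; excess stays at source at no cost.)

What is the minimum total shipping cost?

2311

Optimal allocation:
  P to Joplin: 25 × 6 = 150
  P to Hilo: 58 × 14 = 812
  Q to Hilo: 56 × 14 = 784
  R to Akron: 78 × 4 = 312
  R to Hilo: 23 × 11 = 253
Total = 150 + 812 + 784 + 312 + 253 = 2311.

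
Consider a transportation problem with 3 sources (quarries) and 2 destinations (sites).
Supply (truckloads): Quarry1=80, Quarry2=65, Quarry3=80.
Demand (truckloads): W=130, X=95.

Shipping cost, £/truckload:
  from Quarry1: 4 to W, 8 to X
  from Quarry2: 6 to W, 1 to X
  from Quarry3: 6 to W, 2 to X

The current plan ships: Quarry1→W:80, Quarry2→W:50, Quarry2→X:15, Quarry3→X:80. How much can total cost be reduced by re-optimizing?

50

Current plan cost = 80·4 + 50·6 + 15·1 + 80·2 = £795.
Optimal plan:
  Quarry1 to W: 80 × £4 = £320
  Quarry2 to X: 65 × £1 = £65
  Quarry3 to W: 50 × £6 = £300
  Quarry3 to X: 30 × £2 = £60
Optimal cost = £745.
Saving = 795 − 745 = £50.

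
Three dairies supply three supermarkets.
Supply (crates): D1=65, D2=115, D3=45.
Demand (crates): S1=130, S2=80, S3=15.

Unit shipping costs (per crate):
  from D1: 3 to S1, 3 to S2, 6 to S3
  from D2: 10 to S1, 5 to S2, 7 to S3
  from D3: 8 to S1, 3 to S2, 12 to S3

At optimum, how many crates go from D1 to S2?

0

Solving gives:
  D1->S1: 65 × 3 = 195
  D2->S1: 65 × 10 = 650
  D2->S2: 35 × 5 = 175
  D2->S3: 15 × 7 = 105
  D3->S2: 45 × 3 = 135
Total cost = 1260.
The route D1→S2 is not used.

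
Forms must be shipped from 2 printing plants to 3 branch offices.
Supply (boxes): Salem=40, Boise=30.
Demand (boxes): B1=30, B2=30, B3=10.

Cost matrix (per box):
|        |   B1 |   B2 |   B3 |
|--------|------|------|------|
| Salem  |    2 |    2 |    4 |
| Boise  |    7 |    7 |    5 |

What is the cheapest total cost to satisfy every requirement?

Optimal allocation:
  Salem→B1: 30 × 2 = 60
  Salem→B2: 10 × 2 = 20
  Boise→B2: 20 × 7 = 140
  Boise→B3: 10 × 5 = 50
Total = 60 + 20 + 140 + 50 = 270.

270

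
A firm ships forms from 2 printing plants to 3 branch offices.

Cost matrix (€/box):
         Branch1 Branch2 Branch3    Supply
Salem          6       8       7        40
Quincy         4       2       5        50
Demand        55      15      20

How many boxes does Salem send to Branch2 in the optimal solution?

0

Optimal shipments:
  Salem→Branch1: 20 × €6 = €120
  Salem→Branch3: 20 × €7 = €140
  Quincy→Branch1: 35 × €4 = €140
  Quincy→Branch2: 15 × €2 = €30
Total cost = €430.
The route Salem→Branch2 is not used.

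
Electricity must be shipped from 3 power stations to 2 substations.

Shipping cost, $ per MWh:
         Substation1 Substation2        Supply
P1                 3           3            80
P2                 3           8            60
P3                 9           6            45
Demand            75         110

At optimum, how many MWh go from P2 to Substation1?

Optimal shipments:
  P1->Substation1: 15 × $3 = $45
  P1->Substation2: 65 × $3 = $195
  P2->Substation1: 60 × $3 = $180
  P3->Substation2: 45 × $6 = $270
Total cost = $690.
So P2→Substation1 carries 60 MWh.

60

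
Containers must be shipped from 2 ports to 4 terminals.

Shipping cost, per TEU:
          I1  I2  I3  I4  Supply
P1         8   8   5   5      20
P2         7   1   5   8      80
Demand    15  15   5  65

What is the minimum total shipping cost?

An optimal shipping plan:
  P1–I4: 20 × 5 = 100
  P2–I1: 15 × 7 = 105
  P2–I2: 15 × 1 = 15
  P2–I3: 5 × 5 = 25
  P2–I4: 45 × 8 = 360
Total = 100 + 105 + 15 + 25 + 360 = 605.
(Supply check: P1 ships 20; P2 ships 80.)

605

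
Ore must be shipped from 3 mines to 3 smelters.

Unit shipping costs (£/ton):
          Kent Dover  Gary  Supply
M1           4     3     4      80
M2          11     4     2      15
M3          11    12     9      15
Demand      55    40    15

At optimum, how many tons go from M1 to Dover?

40

The minimum-cost plan:
  M1 to Kent: 40 × £4 = £160
  M1 to Dover: 40 × £3 = £120
  M2 to Gary: 15 × £2 = £30
  M3 to Kent: 15 × £11 = £165
Total cost = £475.
So M1→Dover carries 40 tons.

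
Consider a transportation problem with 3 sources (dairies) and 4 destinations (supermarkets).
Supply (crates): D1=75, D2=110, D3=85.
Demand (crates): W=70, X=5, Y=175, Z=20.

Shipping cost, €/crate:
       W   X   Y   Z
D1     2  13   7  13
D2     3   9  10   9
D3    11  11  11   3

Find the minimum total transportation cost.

1905

Optimal allocation:
  D1 to Y: 75 × €7 = €525
  D2 to W: 70 × €3 = €210
  D2 to X: 5 × €9 = €45
  D2 to Y: 35 × €10 = €350
  D3 to Y: 65 × €11 = €715
  D3 to Z: 20 × €3 = €60
Total = 525 + 210 + 45 + 350 + 715 + 60 = €1905.
(Supply check: D1 ships 75; D2 ships 110; D3 ships 85.)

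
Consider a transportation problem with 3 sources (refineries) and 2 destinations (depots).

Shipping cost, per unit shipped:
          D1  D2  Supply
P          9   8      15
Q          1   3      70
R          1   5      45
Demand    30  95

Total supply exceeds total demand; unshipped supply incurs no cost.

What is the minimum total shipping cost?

One minimum-cost allocation:
  P->D2: 10 × 8 = 80
  Q->D2: 70 × 3 = 210
  R->D1: 30 × 1 = 30
  R->D2: 15 × 5 = 75
Total = 80 + 210 + 30 + 75 = 395.

395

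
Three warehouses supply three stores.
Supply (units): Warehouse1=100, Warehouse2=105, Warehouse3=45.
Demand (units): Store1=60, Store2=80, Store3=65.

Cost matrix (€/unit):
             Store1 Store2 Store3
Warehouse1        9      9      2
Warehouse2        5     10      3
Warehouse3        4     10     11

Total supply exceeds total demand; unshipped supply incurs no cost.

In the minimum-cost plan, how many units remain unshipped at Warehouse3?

An optimal plan:
  Warehouse1 to Store2: 80 × €9 = €720
  Warehouse1 to Store3: 20 × €2 = €40
  Warehouse2 to Store1: 15 × €5 = €75
  Warehouse2 to Store3: 45 × €3 = €135
  Warehouse3 to Store1: 45 × €4 = €180
Total cost = €1150.
Warehouse3 ships 45 of its 45, leaving 0.

0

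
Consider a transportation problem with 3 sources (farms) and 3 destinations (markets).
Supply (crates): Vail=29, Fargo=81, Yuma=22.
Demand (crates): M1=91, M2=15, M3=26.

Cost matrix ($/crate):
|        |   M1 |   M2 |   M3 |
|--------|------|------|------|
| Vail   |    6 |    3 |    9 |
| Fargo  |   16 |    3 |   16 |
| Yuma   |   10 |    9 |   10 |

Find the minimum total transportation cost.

An optimal shipping plan:
  Vail–M1: 29 crates
  Fargo–M1: 62 crates
  Fargo–M2: 15 crates
  Fargo–M3: 4 crates
  Yuma–M3: 22 crates
Total cost = $1495.

1495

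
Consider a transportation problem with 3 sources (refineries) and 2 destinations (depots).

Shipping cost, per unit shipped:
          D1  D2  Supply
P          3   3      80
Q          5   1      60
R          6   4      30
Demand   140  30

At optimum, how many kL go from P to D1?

80

Optimal shipments:
  P to D1: 80 × 3 = 240
  Q to D1: 30 × 5 = 150
  Q to D2: 30 × 1 = 30
  R to D1: 30 × 6 = 180
Total cost = 600.
So P→D1 carries 80 kL.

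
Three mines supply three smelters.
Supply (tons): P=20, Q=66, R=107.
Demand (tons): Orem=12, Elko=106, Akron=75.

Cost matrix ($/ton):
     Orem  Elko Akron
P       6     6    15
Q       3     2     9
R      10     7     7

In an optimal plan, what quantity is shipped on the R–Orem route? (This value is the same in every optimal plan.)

The minimum-cost plan:
  P to Orem: 12 × $6 = $72
  P to Elko: 8 × $6 = $48
  Q to Elko: 66 × $2 = $132
  R to Elko: 32 × $7 = $224
  R to Akron: 75 × $7 = $525
Total cost = $1001.
The route R→Orem is not used.

0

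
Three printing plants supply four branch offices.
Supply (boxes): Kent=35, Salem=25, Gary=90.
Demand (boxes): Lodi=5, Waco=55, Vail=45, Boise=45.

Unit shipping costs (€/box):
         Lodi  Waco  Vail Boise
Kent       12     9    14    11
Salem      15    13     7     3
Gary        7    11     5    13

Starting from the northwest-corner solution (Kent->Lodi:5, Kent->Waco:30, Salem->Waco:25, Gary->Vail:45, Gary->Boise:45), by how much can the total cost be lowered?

335

Current plan cost = 5·12 + 30·9 + 25·13 + 45·5 + 45·13 = €1465.
Optimal plan:
  Kent->Waco: 35 × €9 = €315
  Salem->Boise: 25 × €3 = €75
  Gary->Lodi: 5 × €7 = €35
  Gary->Waco: 20 × €11 = €220
  Gary->Vail: 45 × €5 = €225
  Gary->Boise: 20 × €13 = €260
Optimal cost = €1130.
Saving = 1465 − 1130 = €335.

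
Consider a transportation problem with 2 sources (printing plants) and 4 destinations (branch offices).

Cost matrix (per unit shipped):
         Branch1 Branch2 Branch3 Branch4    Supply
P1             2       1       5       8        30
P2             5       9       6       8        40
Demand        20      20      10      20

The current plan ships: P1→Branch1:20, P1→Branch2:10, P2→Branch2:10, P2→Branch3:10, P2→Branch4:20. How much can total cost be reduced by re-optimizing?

50

Current plan cost = 20·2 + 10·1 + 10·9 + 10·6 + 20·8 = 360.
Optimal plan:
  P1->Branch1: 10 × 2 = 20
  P1->Branch2: 20 × 1 = 20
  P2->Branch1: 10 × 5 = 50
  P2->Branch3: 10 × 6 = 60
  P2->Branch4: 20 × 8 = 160
Optimal cost = 310.
Saving = 360 − 310 = 50.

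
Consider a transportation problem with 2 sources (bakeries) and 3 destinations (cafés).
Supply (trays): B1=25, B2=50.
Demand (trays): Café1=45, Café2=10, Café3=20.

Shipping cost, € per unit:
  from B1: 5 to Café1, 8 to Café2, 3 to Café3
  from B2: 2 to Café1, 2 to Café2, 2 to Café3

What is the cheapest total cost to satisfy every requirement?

185

One minimum-cost allocation:
  B1–Café1: 5 × €5 = €25
  B1–Café3: 20 × €3 = €60
  B2–Café1: 40 × €2 = €80
  B2–Café2: 10 × €2 = €20
Total = 25 + 60 + 80 + 20 = €185.
(Supply check: B1 ships 25; B2 ships 50.)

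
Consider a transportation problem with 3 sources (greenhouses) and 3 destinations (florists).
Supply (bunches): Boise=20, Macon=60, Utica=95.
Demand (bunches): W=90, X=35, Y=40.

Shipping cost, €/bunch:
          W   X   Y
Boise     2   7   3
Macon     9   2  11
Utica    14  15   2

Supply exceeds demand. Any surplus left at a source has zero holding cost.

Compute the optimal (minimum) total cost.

Optimal allocation:
  Boise–W: 20 bunches
  Macon–W: 25 bunches
  Macon–X: 35 bunches
  Utica–W: 45 bunches
  Utica–Y: 40 bunches
Total cost = €1045.

1045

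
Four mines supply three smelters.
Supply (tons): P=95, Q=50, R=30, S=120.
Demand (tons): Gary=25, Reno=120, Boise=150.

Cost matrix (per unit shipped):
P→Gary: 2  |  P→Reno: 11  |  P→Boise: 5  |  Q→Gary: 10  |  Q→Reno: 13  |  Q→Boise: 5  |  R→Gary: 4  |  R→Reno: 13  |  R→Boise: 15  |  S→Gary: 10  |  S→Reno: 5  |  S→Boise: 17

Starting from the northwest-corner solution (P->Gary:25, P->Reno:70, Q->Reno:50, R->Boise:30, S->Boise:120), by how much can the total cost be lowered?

2460

Current plan cost = 25·2 + 70·11 + 50·13 + 30·15 + 120·17 = 3960.
Optimal plan:
  P->Boise: 95 × 5 = 475
  Q->Boise: 50 × 5 = 250
  R->Gary: 25 × 4 = 100
  R->Boise: 5 × 15 = 75
  S->Reno: 120 × 5 = 600
Optimal cost = 1500.
Saving = 3960 − 1500 = 2460.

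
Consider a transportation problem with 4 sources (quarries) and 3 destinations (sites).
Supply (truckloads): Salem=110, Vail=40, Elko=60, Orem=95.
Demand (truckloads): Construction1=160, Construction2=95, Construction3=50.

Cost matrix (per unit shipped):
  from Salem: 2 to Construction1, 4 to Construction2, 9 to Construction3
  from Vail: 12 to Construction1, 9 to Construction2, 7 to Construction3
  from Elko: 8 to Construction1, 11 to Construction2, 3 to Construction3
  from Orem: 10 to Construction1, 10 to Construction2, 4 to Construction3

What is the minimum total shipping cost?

1720

An optimal shipping plan:
  Salem->Construction1: 110 truckloads
  Vail->Construction2: 40 truckloads
  Elko->Construction1: 50 truckloads
  Elko->Construction3: 10 truckloads
  Orem->Construction2: 55 truckloads
  Orem->Construction3: 40 truckloads
Total cost = 1720.
(Supply check: Salem ships 110; Vail ships 40; Elko ships 60; Orem ships 95.)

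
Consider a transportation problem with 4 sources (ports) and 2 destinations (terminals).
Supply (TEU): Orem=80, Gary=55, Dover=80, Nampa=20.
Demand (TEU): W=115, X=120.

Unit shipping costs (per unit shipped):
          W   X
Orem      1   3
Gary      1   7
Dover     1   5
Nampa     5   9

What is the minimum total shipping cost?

An optimal shipping plan:
  Orem–X: 80 × 3 = 240
  Gary–W: 55 × 1 = 55
  Dover–W: 60 × 1 = 60
  Dover–X: 20 × 5 = 100
  Nampa–X: 20 × 9 = 180
Total = 240 + 55 + 60 + 100 + 180 = 635.
(Supply check: Orem ships 80; Gary ships 55; Dover ships 80; Nampa ships 20.)

635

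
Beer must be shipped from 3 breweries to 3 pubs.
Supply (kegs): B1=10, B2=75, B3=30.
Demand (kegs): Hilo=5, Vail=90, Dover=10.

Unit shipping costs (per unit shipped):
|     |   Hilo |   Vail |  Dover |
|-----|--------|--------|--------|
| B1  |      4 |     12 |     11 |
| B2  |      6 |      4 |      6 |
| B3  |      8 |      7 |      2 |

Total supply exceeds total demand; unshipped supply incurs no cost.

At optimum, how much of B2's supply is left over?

An optimal plan:
  B1 to Hilo: 5 kegs
  B2 to Vail: 75 kegs
  B3 to Vail: 15 kegs
  B3 to Dover: 10 kegs
Total cost = 445.
B2 ships 75 of its 75, leaving 0.

0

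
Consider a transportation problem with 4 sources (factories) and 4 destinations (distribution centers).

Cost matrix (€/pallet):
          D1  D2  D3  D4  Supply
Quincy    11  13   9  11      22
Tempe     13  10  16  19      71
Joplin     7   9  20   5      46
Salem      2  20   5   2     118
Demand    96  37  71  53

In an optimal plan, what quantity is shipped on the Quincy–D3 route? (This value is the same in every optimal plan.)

Optimal shipments:
  Quincy–D3: 22 × €9 = €198
  Tempe–D1: 34 × €13 = €442
  Tempe–D2: 37 × €10 = €370
  Joplin–D4: 46 × €5 = €230
  Salem–D1: 62 × €2 = €124
  Salem–D3: 49 × €5 = €245
  Salem–D4: 7 × €2 = €14
Total cost = €1623.
So Quincy→D3 carries 22 pallets.

22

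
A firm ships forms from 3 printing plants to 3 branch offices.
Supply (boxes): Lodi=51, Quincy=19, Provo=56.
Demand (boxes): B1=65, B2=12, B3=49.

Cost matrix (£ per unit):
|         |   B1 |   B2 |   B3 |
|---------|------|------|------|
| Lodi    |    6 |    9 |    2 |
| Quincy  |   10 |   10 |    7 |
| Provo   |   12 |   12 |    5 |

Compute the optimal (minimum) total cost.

A cheapest plan:
  Lodi–B1: 51 × £6 = £306
  Quincy–B1: 14 × £10 = £140
  Quincy–B2: 5 × £10 = £50
  Provo–B2: 7 × £12 = £84
  Provo–B3: 49 × £5 = £245
Total = 306 + 140 + 50 + 84 + 245 = £825.
(Supply check: Lodi ships 51; Quincy ships 19; Provo ships 56.)

825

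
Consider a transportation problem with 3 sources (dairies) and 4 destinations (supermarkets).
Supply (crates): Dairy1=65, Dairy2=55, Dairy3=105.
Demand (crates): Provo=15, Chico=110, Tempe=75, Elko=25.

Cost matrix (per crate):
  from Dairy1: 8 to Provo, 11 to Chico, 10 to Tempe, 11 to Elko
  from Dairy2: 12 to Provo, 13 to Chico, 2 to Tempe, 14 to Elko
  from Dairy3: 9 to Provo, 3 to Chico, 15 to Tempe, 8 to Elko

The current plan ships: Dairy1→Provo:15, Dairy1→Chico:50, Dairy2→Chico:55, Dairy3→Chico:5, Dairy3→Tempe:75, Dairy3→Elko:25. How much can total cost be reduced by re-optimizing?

1650

Current plan cost = 15·8 + 50·11 + 55·13 + 5·3 + 75·15 + 25·8 = 2725.
Optimal plan:
  Dairy1–Provo: 15 × 8 = 120
  Dairy1–Chico: 5 × 11 = 55
  Dairy1–Tempe: 20 × 10 = 200
  Dairy1–Elko: 25 × 11 = 275
  Dairy2–Tempe: 55 × 2 = 110
  Dairy3–Chico: 105 × 3 = 315
Optimal cost = 1075.
Saving = 2725 − 1075 = 1650.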